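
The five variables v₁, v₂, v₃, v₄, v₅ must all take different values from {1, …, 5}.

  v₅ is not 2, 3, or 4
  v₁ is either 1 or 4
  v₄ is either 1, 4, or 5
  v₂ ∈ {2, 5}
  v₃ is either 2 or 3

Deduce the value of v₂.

2

The 5 variables together cover exactly {1, 2, 3, 4, 5} — 5 values for 5 variables — and 3 appears only in v₃'s list, so v₃ = 3.
The 4 still-open variables draw from only 4 values {1, 2, 4, 5}, so each is used; only v₂ can be 2, hence v₂ = 2.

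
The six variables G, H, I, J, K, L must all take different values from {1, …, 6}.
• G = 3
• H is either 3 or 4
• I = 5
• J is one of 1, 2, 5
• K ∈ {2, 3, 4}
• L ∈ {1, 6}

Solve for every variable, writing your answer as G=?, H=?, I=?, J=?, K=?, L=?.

G=3, H=4, I=5, J=1, K=2, L=6

G has just one choice, so G = 3. Strike 3 from H, K.
H has just one choice, so H = 4. So K can't be 4.
I's domain is down to {5}, so I = 5. Remove 5 from J.
K's domain is down to {2}, so K = 2. Strike 2 from J.
That leaves J = 1. Strike 1 from L.
L has just one choice, so L = 6.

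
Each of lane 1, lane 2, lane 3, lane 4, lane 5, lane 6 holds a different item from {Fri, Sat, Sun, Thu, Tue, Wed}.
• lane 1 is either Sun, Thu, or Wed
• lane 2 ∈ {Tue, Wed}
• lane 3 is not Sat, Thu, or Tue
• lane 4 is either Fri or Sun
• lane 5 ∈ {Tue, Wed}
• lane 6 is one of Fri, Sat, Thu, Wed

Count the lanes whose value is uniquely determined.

2

Among the 6 variables, Sat fits only lane 6 (and all 6 values in {Fri, Sat, Sun, Thu, Tue, Wed} must be used), so lane 6 = Sat.
The 5 still-open variables together cover exactly {Fri, Sun, Thu, Tue, Wed} — 5 values for 5 variables — and Thu appears only in lane 1's list, so lane 1 = Thu.
The 2 variables lane 2 and lane 5 are confined to {Tue, Wed}, which locks those values in; drop them from lane 3.
Determined: lane 1=Thu, lane 6=Sat. The other lanes each still have more than one consistent value. That makes 2.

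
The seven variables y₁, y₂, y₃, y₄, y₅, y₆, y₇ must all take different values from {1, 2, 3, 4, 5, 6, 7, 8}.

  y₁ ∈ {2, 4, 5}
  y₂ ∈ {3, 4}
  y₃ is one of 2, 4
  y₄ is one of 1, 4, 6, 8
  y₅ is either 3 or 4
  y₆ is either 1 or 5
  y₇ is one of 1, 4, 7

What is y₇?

7

y₂ and y₅ between them cover only {3, 4} — a naked pair. Remove those values from y₁, y₃, y₄, y₇.
y₃ must be 2 (only option left). Strike 2 from y₁.
y₁ must be 5 (only option left). Strike 5 from y₆.
That leaves y₆ = 1. So y₄, y₇ can't be 1.
So y₇ = 7.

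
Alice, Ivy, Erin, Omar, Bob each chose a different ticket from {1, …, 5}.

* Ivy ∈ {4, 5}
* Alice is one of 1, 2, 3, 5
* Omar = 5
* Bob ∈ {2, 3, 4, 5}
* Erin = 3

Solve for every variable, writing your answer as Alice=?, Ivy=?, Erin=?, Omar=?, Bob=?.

Alice=1, Ivy=4, Erin=3, Omar=5, Bob=2

Erin must be 3 (only option left). Remove 3 from Alice, Bob.
Omar has just one choice, so Omar = 5. Remove 5 from Alice, Ivy, Bob.
Ivy has just one choice, so Ivy = 4. Eliminate 4 elsewhere: Bob.
Bob has just one choice, so Bob = 2. So Alice can't be 2.
Alice has just one choice, so Alice = 1.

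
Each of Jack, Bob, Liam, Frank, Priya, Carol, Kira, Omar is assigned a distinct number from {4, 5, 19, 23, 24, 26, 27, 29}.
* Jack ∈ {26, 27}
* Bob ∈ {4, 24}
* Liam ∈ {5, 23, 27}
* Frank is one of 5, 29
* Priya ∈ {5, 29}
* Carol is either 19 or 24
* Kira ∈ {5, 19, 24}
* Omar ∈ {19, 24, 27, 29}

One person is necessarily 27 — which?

Among the 8 variables, 4 fits only Bob (and all 8 values in {4, 5, 19, 23, 24, 26, 27, 29} must be used), so Bob = 4.
The 7 still-open variables together cover exactly {5, 19, 23, 24, 26, 27, 29} — 7 values for 7 variables — and 23 appears only in Liam's list, so Liam = 23.
The 6 still-open variables together cover exactly {5, 19, 24, 26, 27, 29} — 6 values for 6 variables — and 26 appears only in Jack's list, so Jack = 26.
The 5 still-open variables together cover exactly {5, 19, 24, 27, 29} — 5 values for 5 variables — and 27 appears only in Omar's list, so Omar = 27.

Omar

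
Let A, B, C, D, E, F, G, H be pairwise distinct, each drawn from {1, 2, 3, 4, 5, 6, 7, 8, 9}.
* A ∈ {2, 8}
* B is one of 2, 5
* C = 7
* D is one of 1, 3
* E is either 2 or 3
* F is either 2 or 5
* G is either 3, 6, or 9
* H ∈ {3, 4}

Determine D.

C's domain is down to {7}, so C = 7.
B and F between them cover only {2, 5} — a naked pair. Remove those values from A, E.
That leaves A = 8.
E has just one choice, so E = 3. Remove 3 from D, G, H.
So D = 1.

1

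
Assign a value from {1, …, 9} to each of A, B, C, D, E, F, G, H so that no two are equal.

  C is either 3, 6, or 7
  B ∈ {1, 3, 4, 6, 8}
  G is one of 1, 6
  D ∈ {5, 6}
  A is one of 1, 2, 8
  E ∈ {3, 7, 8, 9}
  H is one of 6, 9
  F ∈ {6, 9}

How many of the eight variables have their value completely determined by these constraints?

The 2 variables F and H are confined to {6, 9}, which locks those values in; drop them from B, C, D, E, G.
D's domain is down to {5}, so D = 5.
G has just one choice, so G = 1. Eliminate 1 elsewhere: A, B.
Determined: D=5, G=1. The other variables each still have more than one consistent value. That makes 2.

2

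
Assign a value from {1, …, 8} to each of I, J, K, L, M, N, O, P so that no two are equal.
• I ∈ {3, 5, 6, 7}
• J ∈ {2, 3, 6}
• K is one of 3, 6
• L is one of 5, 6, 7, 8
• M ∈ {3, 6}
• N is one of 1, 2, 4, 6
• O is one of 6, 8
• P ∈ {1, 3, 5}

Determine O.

Among the 8 variables, 4 fits only N (and all 8 values in {1, 2, 3, 4, 5, 6, 7, 8} must be used), so N = 4.
The 7 still-open variables together cover exactly {1, 2, 3, 5, 6, 7, 8} — 7 values for 7 variables — and 1 appears only in P's list, so P = 1.
The 6 still-open variables together cover exactly {2, 3, 5, 6, 7, 8} — 6 values for 6 variables — and 2 appears only in J's list, so J = 2.
K and M share exactly the 2 values {3, 6}; by pigeonhole those values go to them, so strike 3, 6 from I, L, O.
So O = 8.

8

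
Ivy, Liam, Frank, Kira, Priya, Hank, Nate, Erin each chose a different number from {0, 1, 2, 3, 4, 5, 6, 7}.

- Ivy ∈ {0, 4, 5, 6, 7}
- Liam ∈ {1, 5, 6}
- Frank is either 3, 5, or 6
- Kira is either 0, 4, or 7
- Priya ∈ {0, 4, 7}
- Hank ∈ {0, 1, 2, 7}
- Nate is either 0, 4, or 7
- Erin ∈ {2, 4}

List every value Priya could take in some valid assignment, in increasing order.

The 8 variables draw from only 8 values {0, 1, 2, 3, 4, 5, 6, 7}, so each is used; only Frank can be 3, hence Frank = 3.
The 3 variables Kira, Priya, Nate are confined to {0, 4, 7}, which locks those values in; drop them from Ivy, Hank, Erin.
Erin must be 2 (only option left). Eliminate 2 elsewhere: Hank.
Hank's domain is down to {1}, so Hank = 1. Remove 1 from Liam.
No further eliminations apply; Priya can still be any of 0, 4, 7.

0, 4, 7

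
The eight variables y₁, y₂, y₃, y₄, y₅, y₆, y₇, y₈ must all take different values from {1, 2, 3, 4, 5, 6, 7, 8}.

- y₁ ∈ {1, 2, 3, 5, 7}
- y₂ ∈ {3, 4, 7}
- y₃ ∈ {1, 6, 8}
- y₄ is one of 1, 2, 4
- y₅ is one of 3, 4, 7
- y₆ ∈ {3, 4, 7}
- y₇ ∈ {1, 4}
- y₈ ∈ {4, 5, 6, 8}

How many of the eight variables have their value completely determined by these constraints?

The 3 variables y₂, y₅, y₆ are confined to {3, 4, 7}, which locks those values in; drop them from y₁, y₄, y₇, y₈.
y₇ has just one choice, so y₇ = 1. Strike 1 from y₁, y₃, y₄.
That leaves y₄ = 2. Remove 2 from y₁.
y₁ has just one choice, so y₁ = 5. Remove 5 from y₈.
Determined: y₁=5, y₄=2, y₇=1. The other variables each still have more than one consistent value. That makes 3.

3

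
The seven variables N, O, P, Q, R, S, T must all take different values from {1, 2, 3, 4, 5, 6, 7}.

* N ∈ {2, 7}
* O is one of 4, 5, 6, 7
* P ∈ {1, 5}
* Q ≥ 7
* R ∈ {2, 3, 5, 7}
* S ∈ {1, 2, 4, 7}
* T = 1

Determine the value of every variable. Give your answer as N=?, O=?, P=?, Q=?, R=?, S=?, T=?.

Q has just one choice, so Q = 7. Remove 7 from N, O, R, S.
T has just one choice, so T = 1. Remove 1 from P, S.
That leaves N = 2. Remove 2 from R, S.
P's domain is down to {5}, so P = 5. So O, R can't be 5.
R has just one choice, so R = 3.
S has just one choice, so S = 4. So O can't be 4.
O has just one choice, so O = 6.

N=2, O=6, P=5, Q=7, R=3, S=4, T=1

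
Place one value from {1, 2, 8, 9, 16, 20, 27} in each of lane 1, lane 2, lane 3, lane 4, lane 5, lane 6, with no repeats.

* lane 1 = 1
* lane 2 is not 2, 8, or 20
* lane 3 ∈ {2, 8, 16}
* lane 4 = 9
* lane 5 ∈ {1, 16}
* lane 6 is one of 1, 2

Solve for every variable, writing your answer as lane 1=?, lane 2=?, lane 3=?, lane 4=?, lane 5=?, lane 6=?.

lane 1=1, lane 2=27, lane 3=8, lane 4=9, lane 5=16, lane 6=2

lane 1's domain is down to {1}, so lane 1 = 1. Remove 1 from lane 2, lane 5, lane 6.
lane 4's domain is down to {9}, so lane 4 = 9. Strike 9 from lane 2.
That leaves lane 5 = 16. So lane 2, lane 3 can't be 16.
lane 6 must be 2 (only option left). Strike 2 from lane 3.
lane 2 has just one choice, so lane 2 = 27.
That leaves lane 3 = 8.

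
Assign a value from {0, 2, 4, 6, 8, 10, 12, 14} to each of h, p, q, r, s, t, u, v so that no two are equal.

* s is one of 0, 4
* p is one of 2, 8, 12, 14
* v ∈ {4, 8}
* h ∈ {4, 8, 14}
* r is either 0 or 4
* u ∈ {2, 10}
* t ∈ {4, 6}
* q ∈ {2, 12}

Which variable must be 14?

h

The 8 variables draw from only 8 values {0, 2, 4, 6, 8, 10, 12, 14}, so each is used; only t can be 6, hence t = 6.
Among the 7 still-open variables, 10 fits only u (and all 7 values in {0, 2, 4, 8, 10, 12, 14} must be used), so u = 10.
The 2 variables r and s are confined to {0, 4}, which locks those values in; drop them from h, v.
v's domain is down to {8}, so v = 8. Eliminate 8 elsewhere: h, p.
So 14 goes to h.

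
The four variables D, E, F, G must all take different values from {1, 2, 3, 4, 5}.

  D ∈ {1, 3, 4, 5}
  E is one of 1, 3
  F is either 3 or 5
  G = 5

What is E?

G's domain is down to {5}, so G = 5. Remove 5 from D, F.
F has just one choice, so F = 3. So D, E can't be 3.
So E = 1.

1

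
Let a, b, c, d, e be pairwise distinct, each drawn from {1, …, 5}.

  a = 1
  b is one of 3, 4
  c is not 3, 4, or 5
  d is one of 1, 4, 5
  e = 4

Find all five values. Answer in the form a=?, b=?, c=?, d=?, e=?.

a must be 1 (only option left). Eliminate 1 elsewhere: c, d.
c must be 2 (only option left).
e's domain is down to {4}, so e = 4. Remove 4 from b, d.
b's domain is down to {3}, so b = 3.
d's domain is down to {5}, so d = 5.

a=1, b=3, c=2, d=5, e=4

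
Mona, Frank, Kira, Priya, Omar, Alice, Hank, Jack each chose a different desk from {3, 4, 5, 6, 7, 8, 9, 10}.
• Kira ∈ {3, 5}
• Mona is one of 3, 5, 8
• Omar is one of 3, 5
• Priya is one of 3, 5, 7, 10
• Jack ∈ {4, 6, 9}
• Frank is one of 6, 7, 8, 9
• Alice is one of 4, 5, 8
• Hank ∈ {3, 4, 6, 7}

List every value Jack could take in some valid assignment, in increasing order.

6, 9

The 8 variables together cover exactly {3, 4, 5, 6, 7, 8, 9, 10} — 8 values for 8 variables — and 10 appears only in Priya's list, so Priya = 10.
Kira and Omar between them cover only {3, 5} — a naked pair. Remove those values from Mona, Alice, Hank.
Mona's domain is down to {8}, so Mona = 8. Eliminate 8 elsewhere: Frank, Alice.
Alice must be 4 (only option left). Strike 4 from Hank, Jack.
No further eliminations apply; Jack can still be any of 6, 9.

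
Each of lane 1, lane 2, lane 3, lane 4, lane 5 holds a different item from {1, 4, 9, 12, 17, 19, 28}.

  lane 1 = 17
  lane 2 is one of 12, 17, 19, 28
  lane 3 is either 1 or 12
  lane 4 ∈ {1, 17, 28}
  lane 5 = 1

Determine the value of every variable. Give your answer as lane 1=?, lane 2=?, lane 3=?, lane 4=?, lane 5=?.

lane 1=17, lane 2=19, lane 3=12, lane 4=28, lane 5=1

lane 1 has just one choice, so lane 1 = 17. Eliminate 17 elsewhere: lane 2, lane 4.
lane 5 has just one choice, so lane 5 = 1. Eliminate 1 elsewhere: lane 3, lane 4.
lane 3 has just one choice, so lane 3 = 12. Eliminate 12 elsewhere: lane 2.
That leaves lane 4 = 28. So lane 2 can't be 28.
lane 2 has just one choice, so lane 2 = 19.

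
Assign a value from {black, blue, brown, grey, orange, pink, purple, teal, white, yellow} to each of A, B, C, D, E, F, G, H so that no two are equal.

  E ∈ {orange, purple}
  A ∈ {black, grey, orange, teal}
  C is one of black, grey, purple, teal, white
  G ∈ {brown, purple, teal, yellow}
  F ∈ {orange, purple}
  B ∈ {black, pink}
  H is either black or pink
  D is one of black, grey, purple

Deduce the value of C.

B and H share exactly the 2 values {black, pink}; by pigeonhole those values go to them, so strike black, pink from A, C, D.
E and F between them cover only {orange, purple} — a naked pair. Remove those values from A, C, D, G.
D must be grey (only option left). Remove grey from A, C.
A must be teal (only option left). So C, G can't be teal.
So C = white.

white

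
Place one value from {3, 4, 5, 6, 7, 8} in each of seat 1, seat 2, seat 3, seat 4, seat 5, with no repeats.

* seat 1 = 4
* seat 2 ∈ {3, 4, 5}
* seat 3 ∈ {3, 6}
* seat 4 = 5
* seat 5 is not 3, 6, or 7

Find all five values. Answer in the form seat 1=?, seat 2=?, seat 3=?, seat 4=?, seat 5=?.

seat 1's domain is down to {4}, so seat 1 = 4. Remove 4 from seat 2, seat 5.
seat 4's domain is down to {5}, so seat 4 = 5. Eliminate 5 elsewhere: seat 2, seat 5.
That leaves seat 5 = 8.
That leaves seat 2 = 3. Remove 3 from seat 3.
seat 3 has just one choice, so seat 3 = 6.

seat 1=4, seat 2=3, seat 3=6, seat 4=5, seat 5=8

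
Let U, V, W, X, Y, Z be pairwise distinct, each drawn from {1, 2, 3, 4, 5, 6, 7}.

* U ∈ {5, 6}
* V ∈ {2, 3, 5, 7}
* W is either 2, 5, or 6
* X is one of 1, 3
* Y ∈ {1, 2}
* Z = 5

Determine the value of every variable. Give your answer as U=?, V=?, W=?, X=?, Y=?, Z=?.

Z's domain is down to {5}, so Z = 5. Eliminate 5 elsewhere: U, V, W.
U's domain is down to {6}, so U = 6. So W can't be 6.
W's domain is down to {2}, so W = 2. Eliminate 2 elsewhere: V, Y.
Y has just one choice, so Y = 1. Remove 1 from X.
X must be 3 (only option left). Strike 3 from V.
That leaves V = 7.

U=6, V=7, W=2, X=3, Y=1, Z=5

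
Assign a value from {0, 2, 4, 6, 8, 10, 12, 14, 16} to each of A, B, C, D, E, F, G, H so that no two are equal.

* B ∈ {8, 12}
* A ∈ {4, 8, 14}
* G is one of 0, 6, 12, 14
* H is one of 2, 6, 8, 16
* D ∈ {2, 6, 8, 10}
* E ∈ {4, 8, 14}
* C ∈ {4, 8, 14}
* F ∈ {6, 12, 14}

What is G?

0

A, C, E share exactly the 3 values {4, 8, 14}; by pigeonhole those values go to them, so strike 4, 8, 14 from B, D, F, G, H.
That leaves B = 12. Eliminate 12 elsewhere: F, G.
That leaves F = 6. Remove 6 from D, G, H.
So G = 0.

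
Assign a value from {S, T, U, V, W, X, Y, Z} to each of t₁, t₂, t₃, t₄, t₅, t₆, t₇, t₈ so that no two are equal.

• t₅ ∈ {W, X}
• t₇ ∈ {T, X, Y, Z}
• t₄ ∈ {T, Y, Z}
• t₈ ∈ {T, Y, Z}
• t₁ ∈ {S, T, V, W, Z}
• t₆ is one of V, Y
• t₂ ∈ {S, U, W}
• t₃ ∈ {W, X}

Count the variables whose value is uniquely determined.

The 8 variables together cover exactly {S, T, U, V, W, X, Y, Z} — 8 values for 8 variables — and U appears only in t₂'s list, so t₂ = U.
Among the 7 still-open variables, S fits only t₁ (and all 7 values in {S, T, V, W, X, Y, Z} must be used), so t₁ = S.
The 6 still-open variables draw from only 6 values {T, V, W, X, Y, Z}, so each is used; only t₆ can be V, hence t₆ = V.
t₃ and t₅ share exactly the 2 values {W, X}; by pigeonhole those values go to them, so strike W, X from t₇.
Determined: t₁=S, t₂=U, t₆=V. The other variables each still have more than one consistent value. That makes 3.

3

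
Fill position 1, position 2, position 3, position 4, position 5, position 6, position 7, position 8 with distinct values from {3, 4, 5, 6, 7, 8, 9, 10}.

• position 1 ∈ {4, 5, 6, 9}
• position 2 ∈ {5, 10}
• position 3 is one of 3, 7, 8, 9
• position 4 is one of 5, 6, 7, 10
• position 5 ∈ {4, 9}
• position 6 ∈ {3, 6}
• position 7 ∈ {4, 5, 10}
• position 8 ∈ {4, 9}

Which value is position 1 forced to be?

The 8 variables draw from only 8 values {3, 4, 5, 6, 7, 8, 9, 10}, so each is used; only position 3 can be 8, hence position 3 = 8.
The 7 still-open variables draw from only 7 values {3, 4, 5, 6, 7, 9, 10}, so each is used; only position 6 can be 3, hence position 6 = 3.
Among the 6 still-open variables, 7 fits only position 4 (and all 6 values in {4, 5, 6, 7, 9, 10} must be used), so position 4 = 7.
The 5 still-open variables together cover exactly {4, 5, 6, 9, 10} — 5 values for 5 variables — and 6 appears only in position 1's list, so position 1 = 6.

6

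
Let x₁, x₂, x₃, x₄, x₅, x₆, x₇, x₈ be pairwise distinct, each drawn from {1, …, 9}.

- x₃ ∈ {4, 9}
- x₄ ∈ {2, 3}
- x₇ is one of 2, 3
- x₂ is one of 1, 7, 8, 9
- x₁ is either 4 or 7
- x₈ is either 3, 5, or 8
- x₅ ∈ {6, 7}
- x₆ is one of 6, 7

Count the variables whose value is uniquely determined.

The 2 variables x₄ and x₇ are confined to {2, 3}, which locks those values in; drop them from x₈.
x₅ and x₆ share exactly the 2 values {6, 7}; by pigeonhole those values go to them, so strike 6, 7 from x₁, x₂.
x₁ must be 4 (only option left). So x₃ can't be 4.
x₃'s domain is down to {9}, so x₃ = 9. Eliminate 9 elsewhere: x₂.
Determined: x₁=4, x₃=9. The other variables each still have more than one consistent value. That makes 2.

2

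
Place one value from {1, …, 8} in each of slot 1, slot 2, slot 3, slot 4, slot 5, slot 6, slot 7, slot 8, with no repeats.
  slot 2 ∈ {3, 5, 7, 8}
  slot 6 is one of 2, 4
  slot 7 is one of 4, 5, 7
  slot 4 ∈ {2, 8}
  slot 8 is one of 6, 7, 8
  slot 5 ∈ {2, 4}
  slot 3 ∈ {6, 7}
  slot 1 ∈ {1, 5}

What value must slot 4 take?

The 8 variables draw from only 8 values {1, 2, 3, 4, 5, 6, 7, 8}, so each is used; only slot 1 can be 1, hence slot 1 = 1.
The 7 still-open variables together cover exactly {2, 3, 4, 5, 6, 7, 8} — 7 values for 7 variables — and 3 appears only in slot 2's list, so slot 2 = 3.
Among the 6 still-open variables, 5 fits only slot 7 (and all 6 values in {2, 4, 5, 6, 7, 8} must be used), so slot 7 = 5.
The 2 variables slot 5 and slot 6 are confined to {2, 4}, which locks those values in; drop them from slot 4.
So slot 4 = 8.

8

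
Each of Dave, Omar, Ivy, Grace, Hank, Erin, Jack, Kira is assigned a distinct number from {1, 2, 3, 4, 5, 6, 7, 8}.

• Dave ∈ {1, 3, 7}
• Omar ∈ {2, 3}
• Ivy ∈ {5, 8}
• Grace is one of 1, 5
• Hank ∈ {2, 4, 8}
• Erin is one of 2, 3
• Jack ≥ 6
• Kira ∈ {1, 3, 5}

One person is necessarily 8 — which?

Ivy

The 8 variables draw from only 8 values {1, 2, 3, 4, 5, 6, 7, 8}, so each is used; only Hank can be 4, hence Hank = 4.
The 7 still-open variables draw from only 7 values {1, 2, 3, 5, 6, 7, 8}, so each is used; only Jack can be 6, hence Jack = 6.
Among the 6 still-open variables, 7 fits only Dave (and all 6 values in {1, 2, 3, 5, 7, 8} must be used), so Dave = 7.
The 5 still-open variables together cover exactly {1, 2, 3, 5, 8} — 5 values for 5 variables — and 8 appears only in Ivy's list, so Ivy = 8.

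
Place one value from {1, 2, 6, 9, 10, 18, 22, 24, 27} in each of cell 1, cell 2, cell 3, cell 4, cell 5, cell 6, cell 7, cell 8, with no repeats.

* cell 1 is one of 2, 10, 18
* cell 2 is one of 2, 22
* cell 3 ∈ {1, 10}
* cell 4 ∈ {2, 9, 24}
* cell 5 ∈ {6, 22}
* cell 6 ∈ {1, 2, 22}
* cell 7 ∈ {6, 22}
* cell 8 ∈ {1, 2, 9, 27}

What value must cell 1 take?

18

The 2 variables cell 5 and cell 7 are confined to {6, 22}, which locks those values in; drop them from cell 2, cell 6.
cell 2's domain is down to {2}, so cell 2 = 2. Remove 2 from cell 1, cell 4, cell 6, cell 8.
cell 6's domain is down to {1}, so cell 6 = 1. Eliminate 1 elsewhere: cell 3, cell 8.
cell 3's domain is down to {10}, so cell 3 = 10. So cell 1 can't be 10.
So cell 1 = 18.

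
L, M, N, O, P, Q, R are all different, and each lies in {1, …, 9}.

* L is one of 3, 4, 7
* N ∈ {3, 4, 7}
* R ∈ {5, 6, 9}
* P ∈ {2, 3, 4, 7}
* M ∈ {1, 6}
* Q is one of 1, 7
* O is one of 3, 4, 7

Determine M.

The 3 variables L, N, O are confined to {3, 4, 7}, which locks those values in; drop them from P, Q.
P must be 2 (only option left).
Q has just one choice, so Q = 1. So M can't be 1.
So M = 6.

6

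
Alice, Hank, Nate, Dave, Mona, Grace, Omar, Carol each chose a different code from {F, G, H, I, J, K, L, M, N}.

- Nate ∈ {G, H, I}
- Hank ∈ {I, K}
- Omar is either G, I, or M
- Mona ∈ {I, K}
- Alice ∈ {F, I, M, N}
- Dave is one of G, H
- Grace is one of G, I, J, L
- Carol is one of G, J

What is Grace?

L

Hank and Mona share exactly the 2 values {I, K}; by pigeonhole those values go to them, so strike I, K from Alice, Nate, Grace, Omar.
Nate and Dave share exactly the 2 values {G, H}; by pigeonhole those values go to them, so strike G, H from Grace, Omar, Carol.
Omar's domain is down to {M}, so Omar = M. Remove M from Alice.
Carol must be J (only option left). So Grace can't be J.
So Grace = L.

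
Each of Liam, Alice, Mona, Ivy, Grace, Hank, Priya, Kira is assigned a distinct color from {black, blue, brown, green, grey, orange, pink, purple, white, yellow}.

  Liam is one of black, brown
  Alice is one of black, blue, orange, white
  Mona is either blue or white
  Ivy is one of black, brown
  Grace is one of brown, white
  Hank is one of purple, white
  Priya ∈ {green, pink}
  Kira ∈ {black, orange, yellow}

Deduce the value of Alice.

The 2 variables Liam and Ivy are confined to {black, brown}, which locks those values in; drop them from Alice, Grace, Kira.
That leaves Grace = white. Eliminate white elsewhere: Alice, Mona, Hank.
Hank has just one choice, so Hank = purple.
Mona's domain is down to {blue}, so Mona = blue. Remove blue from Alice.
So Alice = orange.

orange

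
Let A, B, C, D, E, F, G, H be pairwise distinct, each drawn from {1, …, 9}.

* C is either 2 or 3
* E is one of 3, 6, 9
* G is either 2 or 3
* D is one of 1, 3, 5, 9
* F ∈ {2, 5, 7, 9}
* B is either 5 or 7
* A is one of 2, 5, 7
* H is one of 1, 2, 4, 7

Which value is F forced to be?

Among the 8 variables, 4 fits only H (and all 8 values in {1, 2, 3, 4, 5, 6, 7, 9} must be used), so H = 4.
Among the 7 still-open variables, 1 fits only D (and all 7 values in {1, 2, 3, 5, 6, 7, 9} must be used), so D = 1.
Among the 6 still-open variables, 6 fits only E (and all 6 values in {2, 3, 5, 6, 7, 9} must be used), so E = 6.
Among the 5 still-open variables, 9 fits only F (and all 5 values in {2, 3, 5, 7, 9} must be used), so F = 9.

9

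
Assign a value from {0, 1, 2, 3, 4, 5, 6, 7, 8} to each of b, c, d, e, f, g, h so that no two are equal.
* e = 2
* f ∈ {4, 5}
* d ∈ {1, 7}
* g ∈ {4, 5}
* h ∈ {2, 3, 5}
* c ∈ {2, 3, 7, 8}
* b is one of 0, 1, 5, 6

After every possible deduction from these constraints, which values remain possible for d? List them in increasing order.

e's domain is down to {2}, so e = 2. Strike 2 from c, h.
The 2 variables f and g are confined to {4, 5}, which locks those values in; drop them from b, h.
h has just one choice, so h = 3. Remove 3 from c.
No further eliminations apply; d can still be any of 1, 7.

1, 7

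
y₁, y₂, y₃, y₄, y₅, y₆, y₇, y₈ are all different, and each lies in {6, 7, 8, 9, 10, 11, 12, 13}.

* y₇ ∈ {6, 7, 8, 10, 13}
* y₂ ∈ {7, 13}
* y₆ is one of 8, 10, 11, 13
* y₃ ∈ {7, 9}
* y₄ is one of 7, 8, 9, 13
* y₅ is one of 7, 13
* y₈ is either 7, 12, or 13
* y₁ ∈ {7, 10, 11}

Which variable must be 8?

y₄

The 8 variables together cover exactly {6, 7, 8, 9, 10, 11, 12, 13} — 8 values for 8 variables — and 6 appears only in y₇'s list, so y₇ = 6.
The 7 still-open variables draw from only 7 values {7, 8, 9, 10, 11, 12, 13}, so each is used; only y₈ can be 12, hence y₈ = 12.
The 2 variables y₂ and y₅ are confined to {7, 13}, which locks those values in; drop them from y₁, y₃, y₄, y₆.
y₃ must be 9 (only option left). Remove 9 from y₄.
So 8 goes to y₄.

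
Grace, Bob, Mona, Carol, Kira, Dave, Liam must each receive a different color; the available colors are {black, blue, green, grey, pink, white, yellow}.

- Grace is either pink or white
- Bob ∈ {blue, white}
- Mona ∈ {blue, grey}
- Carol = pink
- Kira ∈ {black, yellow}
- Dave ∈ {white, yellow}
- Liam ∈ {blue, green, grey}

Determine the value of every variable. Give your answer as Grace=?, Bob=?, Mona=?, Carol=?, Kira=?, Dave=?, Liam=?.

Carol has just one choice, so Carol = pink. Remove pink from Grace.
That leaves Grace = white. Remove white from Bob, Dave.
Bob has just one choice, so Bob = blue. Strike blue from Mona, Liam.
Mona's domain is down to {grey}, so Mona = grey. So Liam can't be grey.
That leaves Dave = yellow. So Kira can't be yellow.
Liam has just one choice, so Liam = green.
That leaves Kira = black.

Grace=white, Bob=blue, Mona=grey, Carol=pink, Kira=black, Dave=yellow, Liam=green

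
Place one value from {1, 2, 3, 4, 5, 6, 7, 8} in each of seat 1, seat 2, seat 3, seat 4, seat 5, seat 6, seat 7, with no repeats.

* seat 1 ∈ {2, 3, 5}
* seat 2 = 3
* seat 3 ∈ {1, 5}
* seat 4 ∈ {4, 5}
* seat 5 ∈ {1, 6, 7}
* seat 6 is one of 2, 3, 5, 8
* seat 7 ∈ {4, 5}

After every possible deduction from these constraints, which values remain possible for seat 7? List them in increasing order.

seat 2's domain is down to {3}, so seat 2 = 3. Strike 3 from seat 1, seat 6.
seat 4 and seat 7 between them cover only {4, 5} — a naked pair. Remove those values from seat 1, seat 3, seat 6.
seat 1 must be 2 (only option left). Strike 2 from seat 6.
seat 3 must be 1 (only option left). So seat 5 can't be 1.
That leaves seat 6 = 8.
No further eliminations apply; seat 7 can still be any of 4, 5.

4, 5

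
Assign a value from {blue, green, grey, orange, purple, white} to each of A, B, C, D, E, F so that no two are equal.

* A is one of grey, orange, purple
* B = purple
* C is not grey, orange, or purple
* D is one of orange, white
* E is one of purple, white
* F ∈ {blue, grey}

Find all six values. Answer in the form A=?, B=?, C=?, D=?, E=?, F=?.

B must be purple (only option left). So A, E can't be purple.
E has just one choice, so E = white. Remove white from C, D.
D has just one choice, so D = orange. Remove orange from A.
A's domain is down to {grey}, so A = grey. Strike grey from F.
F has just one choice, so F = blue. Eliminate blue elsewhere: C.
C has just one choice, so C = green.

A=grey, B=purple, C=green, D=orange, E=white, F=blue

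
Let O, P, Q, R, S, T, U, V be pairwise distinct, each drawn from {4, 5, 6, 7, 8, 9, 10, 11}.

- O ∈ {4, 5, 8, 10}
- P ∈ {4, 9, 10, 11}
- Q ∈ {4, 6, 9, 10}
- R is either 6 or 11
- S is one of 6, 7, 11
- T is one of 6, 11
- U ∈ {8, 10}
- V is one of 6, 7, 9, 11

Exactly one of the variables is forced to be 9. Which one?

The 8 variables together cover exactly {4, 5, 6, 7, 8, 9, 10, 11} — 8 values for 8 variables — and 5 appears only in O's list, so O = 5.
Among the 7 still-open variables, 8 fits only U (and all 7 values in {4, 6, 7, 8, 9, 10, 11} must be used), so U = 8.
The 2 variables R and T are confined to {6, 11}, which locks those values in; drop them from P, Q, S, V.
S has just one choice, so S = 7. So V can't be 7.
So 9 goes to V.

V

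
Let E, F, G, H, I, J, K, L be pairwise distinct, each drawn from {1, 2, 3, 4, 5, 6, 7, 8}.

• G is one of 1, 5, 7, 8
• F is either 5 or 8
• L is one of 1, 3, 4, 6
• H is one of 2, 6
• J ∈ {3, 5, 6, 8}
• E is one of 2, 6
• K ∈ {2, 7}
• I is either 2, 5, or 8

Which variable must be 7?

The 8 variables together cover exactly {1, 2, 3, 4, 5, 6, 7, 8} — 8 values for 8 variables — and 4 appears only in L's list, so L = 4.
The 7 still-open variables draw from only 7 values {1, 2, 3, 5, 6, 7, 8}, so each is used; only G can be 1, hence G = 1.
The 6 still-open variables draw from only 6 values {2, 3, 5, 6, 7, 8}, so each is used; only J can be 3, hence J = 3.
Among the 5 still-open variables, 7 fits only K (and all 5 values in {2, 5, 6, 7, 8} must be used), so K = 7.

K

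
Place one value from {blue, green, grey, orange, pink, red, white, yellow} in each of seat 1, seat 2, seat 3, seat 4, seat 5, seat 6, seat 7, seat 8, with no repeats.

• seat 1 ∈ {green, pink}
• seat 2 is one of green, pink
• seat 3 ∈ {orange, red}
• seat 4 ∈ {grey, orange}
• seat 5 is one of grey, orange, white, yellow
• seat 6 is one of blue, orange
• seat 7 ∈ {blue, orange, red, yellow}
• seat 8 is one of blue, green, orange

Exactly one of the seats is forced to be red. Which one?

The 8 variables draw from only 8 values {blue, green, grey, orange, pink, red, white, yellow}, so each is used; only seat 5 can be white, hence seat 5 = white.
Among the 7 still-open variables, grey fits only seat 4 (and all 7 values in {blue, green, grey, orange, pink, red, yellow} must be used), so seat 4 = grey.
Among the 6 still-open variables, yellow fits only seat 7 (and all 6 values in {blue, green, orange, pink, red, yellow} must be used), so seat 7 = yellow.
Among the 5 still-open variables, red fits only seat 3 (and all 5 values in {blue, green, orange, pink, red} must be used), so seat 3 = red.

seat 3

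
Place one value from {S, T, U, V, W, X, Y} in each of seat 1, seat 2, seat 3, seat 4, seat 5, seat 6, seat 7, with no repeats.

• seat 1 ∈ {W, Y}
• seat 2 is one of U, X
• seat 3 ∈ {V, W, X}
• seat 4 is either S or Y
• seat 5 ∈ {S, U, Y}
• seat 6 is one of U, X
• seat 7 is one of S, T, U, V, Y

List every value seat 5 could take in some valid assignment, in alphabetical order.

S, Y

Among the 7 variables, T fits only seat 7 (and all 7 values in {S, T, U, V, W, X, Y} must be used), so seat 7 = T.
The 6 still-open variables draw from only 6 values {S, U, V, W, X, Y}, so each is used; only seat 3 can be V, hence seat 3 = V.
Among the 5 still-open variables, W fits only seat 1 (and all 5 values in {S, U, W, X, Y} must be used), so seat 1 = W.
seat 2 and seat 6 share exactly the 2 values {U, X}; by pigeonhole those values go to them, so strike U, X from seat 5.
No further eliminations apply; seat 5 can still be any of S, Y.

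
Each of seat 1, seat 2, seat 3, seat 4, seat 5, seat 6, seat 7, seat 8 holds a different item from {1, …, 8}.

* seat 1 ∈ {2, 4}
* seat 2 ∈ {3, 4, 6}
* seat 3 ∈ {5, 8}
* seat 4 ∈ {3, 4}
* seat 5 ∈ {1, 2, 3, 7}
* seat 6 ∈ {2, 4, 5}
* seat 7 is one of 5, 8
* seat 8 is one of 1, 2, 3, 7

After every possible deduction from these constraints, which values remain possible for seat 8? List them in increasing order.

Among the 8 variables, 6 fits only seat 2 (and all 8 values in {1, 2, 3, 4, 5, 6, 7, 8} must be used), so seat 2 = 6.
seat 3 and seat 7 share exactly the 2 values {5, 8}; by pigeonhole those values go to them, so strike 5, 8 from seat 6.
The 2 variables seat 1 and seat 6 are confined to {2, 4}, which locks those values in; drop them from seat 4, seat 5, seat 8.
seat 4 has just one choice, so seat 4 = 3. Strike 3 from seat 5, seat 8.
No further eliminations apply; seat 8 can still be any of 1, 7.

1, 7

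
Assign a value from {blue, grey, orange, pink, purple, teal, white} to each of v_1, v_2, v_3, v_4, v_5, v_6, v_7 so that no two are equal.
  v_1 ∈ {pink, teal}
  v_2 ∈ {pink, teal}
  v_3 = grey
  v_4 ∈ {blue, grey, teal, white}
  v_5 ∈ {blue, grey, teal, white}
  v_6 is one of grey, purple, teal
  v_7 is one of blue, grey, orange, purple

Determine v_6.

purple

v_3 must be grey (only option left). Eliminate grey elsewhere: v_4, v_5, v_6, v_7.
Among the 6 still-open variables, orange fits only v_7 (and all 6 values in {blue, orange, pink, purple, teal, white} must be used), so v_7 = orange.
Among the 5 still-open variables, purple fits only v_6 (and all 5 values in {blue, pink, purple, teal, white} must be used), so v_6 = purple.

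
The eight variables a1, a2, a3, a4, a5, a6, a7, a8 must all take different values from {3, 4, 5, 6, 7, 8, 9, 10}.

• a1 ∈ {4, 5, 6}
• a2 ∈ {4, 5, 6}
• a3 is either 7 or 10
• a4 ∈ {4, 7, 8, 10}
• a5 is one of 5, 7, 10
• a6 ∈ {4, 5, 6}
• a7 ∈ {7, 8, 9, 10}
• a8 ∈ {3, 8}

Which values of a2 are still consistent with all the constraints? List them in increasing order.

The 8 variables together cover exactly {3, 4, 5, 6, 7, 8, 9, 10} — 8 values for 8 variables — and 3 appears only in a8's list, so a8 = 3.
The 7 still-open variables draw from only 7 values {4, 5, 6, 7, 8, 9, 10}, so each is used; only a7 can be 9, hence a7 = 9.
The 6 still-open variables together cover exactly {4, 5, 6, 7, 8, 10} — 6 values for 6 variables — and 8 appears only in a4's list, so a4 = 8.
The 3 variables a1, a2, a6 are confined to {4, 5, 6}, which locks those values in; drop them from a5.
No further eliminations apply; a2 can still be any of 4, 5, 6.

4, 5, 6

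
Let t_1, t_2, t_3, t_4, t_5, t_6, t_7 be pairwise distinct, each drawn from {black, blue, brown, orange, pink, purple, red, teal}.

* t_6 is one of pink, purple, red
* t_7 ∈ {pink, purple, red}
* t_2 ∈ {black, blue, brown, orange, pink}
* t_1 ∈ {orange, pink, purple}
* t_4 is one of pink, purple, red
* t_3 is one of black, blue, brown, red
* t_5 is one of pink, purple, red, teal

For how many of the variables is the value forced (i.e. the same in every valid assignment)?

2

The 3 variables t_4, t_6, t_7 are confined to {pink, purple, red}, which locks those values in; drop them from t_1, t_2, t_3, t_5.
t_1 has just one choice, so t_1 = orange. Strike orange from t_2.
t_5 has just one choice, so t_5 = teal.
Determined: t_1=orange, t_5=teal. The other variables each still have more than one consistent value. That makes 2.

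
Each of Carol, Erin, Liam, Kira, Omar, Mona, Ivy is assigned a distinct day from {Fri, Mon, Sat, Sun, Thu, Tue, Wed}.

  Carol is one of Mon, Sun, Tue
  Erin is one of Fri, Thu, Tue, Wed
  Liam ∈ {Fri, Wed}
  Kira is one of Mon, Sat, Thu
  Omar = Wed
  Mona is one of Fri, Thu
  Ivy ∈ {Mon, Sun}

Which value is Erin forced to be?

Tue

Omar has just one choice, so Omar = Wed. Strike Wed from Erin, Liam.
That leaves Liam = Fri. Eliminate Fri elsewhere: Erin, Mona.
Mona's domain is down to {Thu}, so Mona = Thu. Eliminate Thu elsewhere: Erin, Kira.
So Erin = Tue.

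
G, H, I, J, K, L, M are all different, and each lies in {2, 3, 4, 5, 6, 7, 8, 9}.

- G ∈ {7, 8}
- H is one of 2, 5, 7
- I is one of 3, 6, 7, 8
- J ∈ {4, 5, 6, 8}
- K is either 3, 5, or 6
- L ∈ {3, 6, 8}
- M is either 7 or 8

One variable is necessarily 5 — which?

K

The 7 variables together cover exactly {2, 3, 4, 5, 6, 7, 8} — 7 values for 7 variables — and 2 appears only in H's list, so H = 2.
The 6 still-open variables together cover exactly {3, 4, 5, 6, 7, 8} — 6 values for 6 variables — and 4 appears only in J's list, so J = 4.
Among the 5 still-open variables, 5 fits only K (and all 5 values in {3, 5, 6, 7, 8} must be used), so K = 5.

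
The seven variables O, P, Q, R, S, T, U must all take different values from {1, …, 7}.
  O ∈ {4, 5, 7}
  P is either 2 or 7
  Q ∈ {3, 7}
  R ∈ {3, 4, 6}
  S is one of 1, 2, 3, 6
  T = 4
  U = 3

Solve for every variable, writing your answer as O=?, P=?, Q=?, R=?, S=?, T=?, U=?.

T must be 4 (only option left). So O, R can't be 4.
U must be 3 (only option left). Strike 3 from Q, R, S.
Q's domain is down to {7}, so Q = 7. So O, P can't be 7.
R must be 6 (only option left). Strike 6 from S.
O has just one choice, so O = 5.
That leaves P = 2. So S can't be 2.
That leaves S = 1.

O=5, P=2, Q=7, R=6, S=1, T=4, U=3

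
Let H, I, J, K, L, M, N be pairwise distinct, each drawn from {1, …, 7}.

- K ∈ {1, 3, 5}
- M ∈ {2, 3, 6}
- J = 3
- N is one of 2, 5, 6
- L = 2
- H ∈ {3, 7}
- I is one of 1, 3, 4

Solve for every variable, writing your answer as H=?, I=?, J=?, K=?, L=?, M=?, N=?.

J's domain is down to {3}, so J = 3. Eliminate 3 elsewhere: H, I, K, M.
That leaves L = 2. Strike 2 from M, N.
That leaves M = 6. Strike 6 from N.
N has just one choice, so N = 5. Strike 5 from K.
H must be 7 (only option left).
K has just one choice, so K = 1. Strike 1 from I.
I must be 4 (only option left).

H=7, I=4, J=3, K=1, L=2, M=6, N=5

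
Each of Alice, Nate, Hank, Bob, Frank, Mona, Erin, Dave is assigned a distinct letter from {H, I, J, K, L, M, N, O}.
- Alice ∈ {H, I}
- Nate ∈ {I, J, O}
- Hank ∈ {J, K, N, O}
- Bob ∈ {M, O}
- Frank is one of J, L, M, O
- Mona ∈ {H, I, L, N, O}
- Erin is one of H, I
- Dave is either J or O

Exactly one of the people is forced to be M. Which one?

The 8 variables draw from only 8 values {H, I, J, K, L, M, N, O}, so each is used; only Hank can be K, hence Hank = K.
The 7 still-open variables together cover exactly {H, I, J, L, M, N, O} — 7 values for 7 variables — and N appears only in Mona's list, so Mona = N.
The 6 still-open variables together cover exactly {H, I, J, L, M, O} — 6 values for 6 variables — and L appears only in Frank's list, so Frank = L.
The 5 still-open variables together cover exactly {H, I, J, M, O} — 5 values for 5 variables — and M appears only in Bob's list, so Bob = M.

Bob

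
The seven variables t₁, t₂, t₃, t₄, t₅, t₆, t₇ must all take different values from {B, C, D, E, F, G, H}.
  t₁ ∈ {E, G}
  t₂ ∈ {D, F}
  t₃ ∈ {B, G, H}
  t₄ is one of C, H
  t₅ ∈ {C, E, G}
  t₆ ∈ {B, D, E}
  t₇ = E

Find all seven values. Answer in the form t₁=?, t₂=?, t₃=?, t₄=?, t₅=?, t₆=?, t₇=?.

t₁=G, t₂=F, t₃=B, t₄=H, t₅=C, t₆=D, t₇=E

t₇ has just one choice, so t₇ = E. Remove E from t₁, t₅, t₆.
t₁ must be G (only option left). Eliminate G elsewhere: t₃, t₅.
t₅'s domain is down to {C}, so t₅ = C. Strike C from t₄.
t₄'s domain is down to {H}, so t₄ = H. So t₃ can't be H.
t₃'s domain is down to {B}, so t₃ = B. So t₆ can't be B.
t₆ has just one choice, so t₆ = D. Remove D from t₂.
t₂ has just one choice, so t₂ = F.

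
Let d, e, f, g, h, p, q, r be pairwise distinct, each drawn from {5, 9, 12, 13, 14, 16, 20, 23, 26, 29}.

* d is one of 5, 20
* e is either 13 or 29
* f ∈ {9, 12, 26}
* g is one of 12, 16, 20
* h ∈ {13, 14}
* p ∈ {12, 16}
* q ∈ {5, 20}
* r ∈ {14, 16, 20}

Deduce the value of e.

29

d and q between them cover only {5, 20} — a naked pair. Remove those values from g, r.
The 2 variables g and p are confined to {12, 16}, which locks those values in; drop them from f, r.
r must be 14 (only option left). Eliminate 14 elsewhere: h.
h must be 13 (only option left). So e can't be 13.
So e = 29.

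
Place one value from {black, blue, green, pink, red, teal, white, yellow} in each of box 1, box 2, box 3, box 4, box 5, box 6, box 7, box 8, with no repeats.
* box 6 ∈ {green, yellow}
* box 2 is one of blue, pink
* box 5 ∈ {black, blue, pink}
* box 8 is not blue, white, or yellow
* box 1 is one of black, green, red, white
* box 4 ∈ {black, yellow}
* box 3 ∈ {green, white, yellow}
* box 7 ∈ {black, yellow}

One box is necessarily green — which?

Among the 8 variables, teal fits only box 8 (and all 8 values in {black, blue, green, pink, red, teal, white, yellow} must be used), so box 8 = teal.
The 7 still-open variables together cover exactly {black, blue, green, pink, red, white, yellow} — 7 values for 7 variables — and red appears only in box 1's list, so box 1 = red.
The 6 still-open variables together cover exactly {black, blue, green, pink, white, yellow} — 6 values for 6 variables — and white appears only in box 3's list, so box 3 = white.
Among the 5 still-open variables, green fits only box 6 (and all 5 values in {black, blue, green, pink, yellow} must be used), so box 6 = green.

box 6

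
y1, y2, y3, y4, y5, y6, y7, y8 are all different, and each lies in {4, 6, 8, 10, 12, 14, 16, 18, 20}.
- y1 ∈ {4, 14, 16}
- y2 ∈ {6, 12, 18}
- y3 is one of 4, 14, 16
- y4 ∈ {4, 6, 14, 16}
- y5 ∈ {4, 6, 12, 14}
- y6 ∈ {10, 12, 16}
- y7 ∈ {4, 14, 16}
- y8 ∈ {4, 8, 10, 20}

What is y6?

The 3 variables y1, y3, y7 are confined to {4, 14, 16}, which locks those values in; drop them from y4, y5, y6, y8.
y4's domain is down to {6}, so y4 = 6. Strike 6 from y2, y5.
y5 must be 12 (only option left). Eliminate 12 elsewhere: y2, y6.
So y6 = 10.

10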